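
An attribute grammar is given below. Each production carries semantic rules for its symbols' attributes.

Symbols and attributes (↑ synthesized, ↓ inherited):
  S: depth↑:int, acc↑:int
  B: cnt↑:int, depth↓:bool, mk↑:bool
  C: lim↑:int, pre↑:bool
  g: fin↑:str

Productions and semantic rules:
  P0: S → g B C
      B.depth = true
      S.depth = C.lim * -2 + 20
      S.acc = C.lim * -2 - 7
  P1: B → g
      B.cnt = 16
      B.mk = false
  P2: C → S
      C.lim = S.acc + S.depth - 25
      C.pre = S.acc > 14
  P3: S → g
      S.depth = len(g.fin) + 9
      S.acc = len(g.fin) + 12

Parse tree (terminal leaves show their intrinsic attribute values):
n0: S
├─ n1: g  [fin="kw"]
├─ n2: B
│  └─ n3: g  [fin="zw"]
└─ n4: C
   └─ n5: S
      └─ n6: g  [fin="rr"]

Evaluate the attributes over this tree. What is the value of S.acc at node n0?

-7

1. n1.fin = "kw"  [terminal]
2. n2.depth = true  [true]
3. n3.fin = "zw"  [terminal]
4. n2.cnt = 16  [16]
5. n2.mk = false  [false]
6. n6.fin = "rr"  [terminal]
7. n5.depth = 11  [len(g.fin) + 9]
8. n5.acc = 14  [len(g.fin) + 12]
9. n4.lim = 0  [S.acc + S.depth - 25]
10. n4.pre = false  [S.acc > 14]
11. n0.depth = 20  [C.lim * -2 + 20]
12. n0.acc = -7  [C.lim * -2 - 7]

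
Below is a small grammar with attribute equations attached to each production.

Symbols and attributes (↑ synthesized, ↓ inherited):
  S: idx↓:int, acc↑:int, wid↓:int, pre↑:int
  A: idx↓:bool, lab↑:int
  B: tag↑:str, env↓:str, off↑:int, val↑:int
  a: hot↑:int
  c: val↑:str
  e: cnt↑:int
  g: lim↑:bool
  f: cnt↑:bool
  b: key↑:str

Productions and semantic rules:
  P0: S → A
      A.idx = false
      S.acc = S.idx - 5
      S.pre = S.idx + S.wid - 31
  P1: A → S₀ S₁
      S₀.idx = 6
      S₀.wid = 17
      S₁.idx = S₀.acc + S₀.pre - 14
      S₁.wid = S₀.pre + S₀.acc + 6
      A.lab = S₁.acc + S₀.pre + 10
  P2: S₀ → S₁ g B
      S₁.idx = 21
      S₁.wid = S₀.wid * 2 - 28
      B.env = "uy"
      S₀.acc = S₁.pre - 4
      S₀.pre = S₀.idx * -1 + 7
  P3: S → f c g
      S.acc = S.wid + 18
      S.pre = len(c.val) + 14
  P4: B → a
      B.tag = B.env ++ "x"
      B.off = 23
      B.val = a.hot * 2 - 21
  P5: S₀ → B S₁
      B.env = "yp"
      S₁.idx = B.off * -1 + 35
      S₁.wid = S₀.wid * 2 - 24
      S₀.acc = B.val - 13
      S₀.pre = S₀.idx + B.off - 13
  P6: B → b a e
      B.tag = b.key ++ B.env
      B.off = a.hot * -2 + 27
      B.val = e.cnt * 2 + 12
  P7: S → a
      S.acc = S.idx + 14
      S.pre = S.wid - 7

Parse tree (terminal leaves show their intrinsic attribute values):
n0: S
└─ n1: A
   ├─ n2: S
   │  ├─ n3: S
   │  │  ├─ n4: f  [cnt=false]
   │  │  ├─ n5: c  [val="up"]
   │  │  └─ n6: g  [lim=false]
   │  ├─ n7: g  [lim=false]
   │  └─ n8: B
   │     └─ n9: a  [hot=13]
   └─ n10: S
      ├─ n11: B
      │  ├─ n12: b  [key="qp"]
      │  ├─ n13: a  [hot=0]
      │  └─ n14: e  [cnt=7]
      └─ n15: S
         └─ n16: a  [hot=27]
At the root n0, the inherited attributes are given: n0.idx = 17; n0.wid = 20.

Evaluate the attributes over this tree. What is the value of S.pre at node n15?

1. n0.idx = 17  [given at root]
2. n0.wid = 20  [given at root]
3. n1.idx = false  [false]
4. n2.idx = 6  [6]
5. n2.wid = 17  [17]
6. n3.idx = 21  [21]
7. n3.wid = 6  [S₀.wid * 2 - 28]
8. n4.cnt = false  [terminal]
9. n5.val = "up"  [terminal]
10. n6.lim = false  [terminal]
11. n3.acc = 24  [S.wid + 18]
12. n3.pre = 16  [len(c.val) + 14]
13. n7.lim = false  [terminal]
14. n8.env = "uy"  ["uy"]
15. n9.hot = 13  [terminal]
16. n8.tag = "uyx"  [B.env ++ "x"]
17. n8.off = 23  [23]
18. n8.val = 5  [a.hot * 2 - 21]
19. n2.acc = 12  [S₁.pre - 4]
20. n2.pre = 1  [S₀.idx * -1 + 7]
21. n10.idx = -1  [S₀.acc + S₀.pre - 14]
22. n10.wid = 19  [S₀.pre + S₀.acc + 6]
23. n11.env = "yp"  ["yp"]
24. n12.key = "qp"  [terminal]
25. n13.hot = 0  [terminal]
26. n14.cnt = 7  [terminal]
27. n11.tag = "qpyp"  [b.key ++ B.env]
28. n11.off = 27  [a.hot * -2 + 27]
29. n11.val = 26  [e.cnt * 2 + 12]
30. n15.idx = 8  [B.off * -1 + 35]
31. n15.wid = 14  [S₀.wid * 2 - 24]
32. n16.hot = 27  [terminal]
33. n15.acc = 22  [S.idx + 14]
34. n15.pre = 7  [S.wid - 7]
35. n10.acc = 13  [B.val - 13]
36. n10.pre = 13  [S₀.idx + B.off - 13]
37. n1.lab = 24  [S₁.acc + S₀.pre + 10]
38. n0.acc = 12  [S.idx - 5]
39. n0.pre = 6  [S.idx + S.wid - 31]

7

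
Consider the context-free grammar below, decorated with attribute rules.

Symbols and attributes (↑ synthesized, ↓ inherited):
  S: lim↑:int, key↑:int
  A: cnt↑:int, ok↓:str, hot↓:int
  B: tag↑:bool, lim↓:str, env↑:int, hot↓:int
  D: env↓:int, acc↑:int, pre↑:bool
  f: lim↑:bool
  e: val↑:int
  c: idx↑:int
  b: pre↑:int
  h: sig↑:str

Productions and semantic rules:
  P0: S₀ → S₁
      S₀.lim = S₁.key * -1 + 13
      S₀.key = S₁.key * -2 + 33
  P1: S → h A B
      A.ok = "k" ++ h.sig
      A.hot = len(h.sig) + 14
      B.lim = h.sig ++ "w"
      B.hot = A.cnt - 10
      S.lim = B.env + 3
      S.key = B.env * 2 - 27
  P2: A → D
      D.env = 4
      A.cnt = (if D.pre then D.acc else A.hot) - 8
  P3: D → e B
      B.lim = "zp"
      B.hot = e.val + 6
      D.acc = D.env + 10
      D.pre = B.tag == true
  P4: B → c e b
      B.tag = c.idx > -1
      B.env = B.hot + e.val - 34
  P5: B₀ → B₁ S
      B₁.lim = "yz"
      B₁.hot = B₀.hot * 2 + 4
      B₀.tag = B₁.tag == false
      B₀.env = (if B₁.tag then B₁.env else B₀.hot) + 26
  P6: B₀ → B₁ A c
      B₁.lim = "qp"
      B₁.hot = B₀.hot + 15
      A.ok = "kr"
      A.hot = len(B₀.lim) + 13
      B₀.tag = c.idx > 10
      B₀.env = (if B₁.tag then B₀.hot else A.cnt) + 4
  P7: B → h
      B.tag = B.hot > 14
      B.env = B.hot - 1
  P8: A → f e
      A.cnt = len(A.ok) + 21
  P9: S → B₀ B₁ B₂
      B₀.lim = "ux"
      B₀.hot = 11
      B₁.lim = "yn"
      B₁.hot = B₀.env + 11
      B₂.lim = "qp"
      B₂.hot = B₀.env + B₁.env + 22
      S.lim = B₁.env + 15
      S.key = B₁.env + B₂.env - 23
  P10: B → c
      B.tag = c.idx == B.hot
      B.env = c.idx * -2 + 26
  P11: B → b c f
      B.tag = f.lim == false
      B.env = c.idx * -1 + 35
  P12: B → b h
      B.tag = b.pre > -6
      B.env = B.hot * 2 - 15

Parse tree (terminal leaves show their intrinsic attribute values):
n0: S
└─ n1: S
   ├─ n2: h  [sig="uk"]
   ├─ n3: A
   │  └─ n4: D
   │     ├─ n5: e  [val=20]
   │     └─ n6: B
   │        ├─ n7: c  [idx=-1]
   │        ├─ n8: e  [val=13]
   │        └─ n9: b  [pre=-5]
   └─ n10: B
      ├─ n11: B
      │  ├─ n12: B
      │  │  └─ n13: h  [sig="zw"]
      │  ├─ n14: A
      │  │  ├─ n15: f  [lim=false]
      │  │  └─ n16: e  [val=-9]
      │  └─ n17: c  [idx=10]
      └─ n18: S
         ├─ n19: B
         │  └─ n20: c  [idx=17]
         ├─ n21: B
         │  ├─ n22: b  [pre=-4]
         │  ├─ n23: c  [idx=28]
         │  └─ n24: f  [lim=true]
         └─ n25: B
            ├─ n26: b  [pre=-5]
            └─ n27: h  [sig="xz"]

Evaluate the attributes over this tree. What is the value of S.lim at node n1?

1. n2.sig = "uk"  [terminal]
2. n3.ok = "kuk"  ["k" ++ h.sig]
3. n3.hot = 16  [len(h.sig) + 14]
4. n4.env = 4  [4]
5. n5.val = 20  [terminal]
6. n6.lim = "zp"  ["zp"]
7. n6.hot = 26  [e.val + 6]
8. n7.idx = -1  [terminal]
9. n8.val = 13  [terminal]
10. n9.pre = -5  [terminal]
11. n6.tag = false  [c.idx > -1]
12. n6.env = 5  [B.hot + e.val - 34]
13. n4.acc = 14  [D.env + 10]
14. n4.pre = false  [B.tag == true]
15. n3.cnt = 8  [(if D.pre then D.acc else A.hot) - 8]
16. n10.lim = "ukw"  [h.sig ++ "w"]
17. n10.hot = -2  [A.cnt - 10]
18. n11.lim = "yz"  ["yz"]
19. n11.hot = 0  [B₀.hot * 2 + 4]
20. n12.lim = "qp"  ["qp"]
21. n12.hot = 15  [B₀.hot + 15]
22. n13.sig = "zw"  [terminal]
23. n12.tag = true  [B.hot > 14]
24. n12.env = 14  [B.hot - 1]
25. n14.ok = "kr"  ["kr"]
26. n14.hot = 15  [len(B₀.lim) + 13]
27. n15.lim = false  [terminal]
28. n16.val = -9  [terminal]
29. n14.cnt = 23  [len(A.ok) + 21]
30. n17.idx = 10  [terminal]
31. n11.tag = false  [c.idx > 10]
32. n11.env = 4  [(if B₁.tag then B₀.hot else A.cnt) + 4]
33. n19.lim = "ux"  ["ux"]
34. n19.hot = 11  [11]
35. n20.idx = 17  [terminal]
36. n19.tag = false  [c.idx == B.hot]
37. n19.env = -8  [c.idx * -2 + 26]
38. n21.lim = "yn"  ["yn"]
39. n21.hot = 3  [B₀.env + 11]
40. n22.pre = -4  [terminal]
41. n23.idx = 28  [terminal]
42. n24.lim = true  [terminal]
43. n21.tag = false  [f.lim == false]
44. n21.env = 7  [c.idx * -1 + 35]
45. n25.lim = "qp"  ["qp"]
46. n25.hot = 21  [B₀.env + B₁.env + 22]
47. n26.pre = -5  [terminal]
48. n27.sig = "xz"  [terminal]
49. n25.tag = true  [b.pre > -6]
50. n25.env = 27  [B.hot * 2 - 15]
51. n18.lim = 22  [B₁.env + 15]
52. n18.key = 11  [B₁.env + B₂.env - 23]
53. n10.tag = true  [B₁.tag == false]
54. n10.env = 24  [(if B₁.tag then B₁.env else B₀.hot) + 26]
55. n1.lim = 27  [B.env + 3]
56. n1.key = 21  [B.env * 2 - 27]
57. n0.lim = -8  [S₁.key * -1 + 13]
58. n0.key = -9  [S₁.key * -2 + 33]

27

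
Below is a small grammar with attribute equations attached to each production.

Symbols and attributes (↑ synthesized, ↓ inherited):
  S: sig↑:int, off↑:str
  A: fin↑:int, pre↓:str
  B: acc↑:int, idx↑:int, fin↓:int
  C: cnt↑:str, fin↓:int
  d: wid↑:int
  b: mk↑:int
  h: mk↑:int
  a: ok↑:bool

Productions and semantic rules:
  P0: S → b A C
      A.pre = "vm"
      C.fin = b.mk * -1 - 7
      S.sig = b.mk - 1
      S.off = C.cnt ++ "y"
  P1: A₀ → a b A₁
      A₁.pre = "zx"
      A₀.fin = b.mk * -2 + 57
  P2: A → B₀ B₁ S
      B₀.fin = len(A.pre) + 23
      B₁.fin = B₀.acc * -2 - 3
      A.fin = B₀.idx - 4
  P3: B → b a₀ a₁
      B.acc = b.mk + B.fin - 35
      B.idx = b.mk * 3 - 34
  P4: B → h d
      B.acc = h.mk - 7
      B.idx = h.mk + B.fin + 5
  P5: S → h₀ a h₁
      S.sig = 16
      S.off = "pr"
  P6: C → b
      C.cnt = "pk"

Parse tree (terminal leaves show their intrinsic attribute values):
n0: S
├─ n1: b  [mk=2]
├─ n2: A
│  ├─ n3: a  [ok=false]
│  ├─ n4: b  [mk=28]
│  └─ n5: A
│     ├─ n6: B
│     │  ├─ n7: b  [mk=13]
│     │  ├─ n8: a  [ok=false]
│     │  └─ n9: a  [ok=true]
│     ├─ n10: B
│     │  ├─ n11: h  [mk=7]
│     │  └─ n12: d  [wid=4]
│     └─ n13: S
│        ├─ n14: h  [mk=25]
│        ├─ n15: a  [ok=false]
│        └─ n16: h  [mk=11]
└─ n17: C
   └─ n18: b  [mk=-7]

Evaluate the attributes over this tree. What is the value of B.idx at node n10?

3

1. n1.mk = 2  [terminal]
2. n2.pre = "vm"  ["vm"]
3. n3.ok = false  [terminal]
4. n4.mk = 28  [terminal]
5. n5.pre = "zx"  ["zx"]
6. n6.fin = 25  [len(A.pre) + 23]
7. n7.mk = 13  [terminal]
8. n8.ok = false  [terminal]
9. n9.ok = true  [terminal]
10. n6.acc = 3  [b.mk + B.fin - 35]
11. n6.idx = 5  [b.mk * 3 - 34]
12. n10.fin = -9  [B₀.acc * -2 - 3]
13. n11.mk = 7  [terminal]
14. n12.wid = 4  [terminal]
15. n10.acc = 0  [h.mk - 7]
16. n10.idx = 3  [h.mk + B.fin + 5]
17. n14.mk = 25  [terminal]
18. n15.ok = false  [terminal]
19. n16.mk = 11  [terminal]
20. n13.sig = 16  [16]
21. n13.off = "pr"  ["pr"]
22. n5.fin = 1  [B₀.idx - 4]
23. n2.fin = 1  [b.mk * -2 + 57]
24. n17.fin = -9  [b.mk * -1 - 7]
25. n18.mk = -7  [terminal]
26. n17.cnt = "pk"  ["pk"]
27. n0.sig = 1  [b.mk - 1]
28. n0.off = "pky"  [C.cnt ++ "y"]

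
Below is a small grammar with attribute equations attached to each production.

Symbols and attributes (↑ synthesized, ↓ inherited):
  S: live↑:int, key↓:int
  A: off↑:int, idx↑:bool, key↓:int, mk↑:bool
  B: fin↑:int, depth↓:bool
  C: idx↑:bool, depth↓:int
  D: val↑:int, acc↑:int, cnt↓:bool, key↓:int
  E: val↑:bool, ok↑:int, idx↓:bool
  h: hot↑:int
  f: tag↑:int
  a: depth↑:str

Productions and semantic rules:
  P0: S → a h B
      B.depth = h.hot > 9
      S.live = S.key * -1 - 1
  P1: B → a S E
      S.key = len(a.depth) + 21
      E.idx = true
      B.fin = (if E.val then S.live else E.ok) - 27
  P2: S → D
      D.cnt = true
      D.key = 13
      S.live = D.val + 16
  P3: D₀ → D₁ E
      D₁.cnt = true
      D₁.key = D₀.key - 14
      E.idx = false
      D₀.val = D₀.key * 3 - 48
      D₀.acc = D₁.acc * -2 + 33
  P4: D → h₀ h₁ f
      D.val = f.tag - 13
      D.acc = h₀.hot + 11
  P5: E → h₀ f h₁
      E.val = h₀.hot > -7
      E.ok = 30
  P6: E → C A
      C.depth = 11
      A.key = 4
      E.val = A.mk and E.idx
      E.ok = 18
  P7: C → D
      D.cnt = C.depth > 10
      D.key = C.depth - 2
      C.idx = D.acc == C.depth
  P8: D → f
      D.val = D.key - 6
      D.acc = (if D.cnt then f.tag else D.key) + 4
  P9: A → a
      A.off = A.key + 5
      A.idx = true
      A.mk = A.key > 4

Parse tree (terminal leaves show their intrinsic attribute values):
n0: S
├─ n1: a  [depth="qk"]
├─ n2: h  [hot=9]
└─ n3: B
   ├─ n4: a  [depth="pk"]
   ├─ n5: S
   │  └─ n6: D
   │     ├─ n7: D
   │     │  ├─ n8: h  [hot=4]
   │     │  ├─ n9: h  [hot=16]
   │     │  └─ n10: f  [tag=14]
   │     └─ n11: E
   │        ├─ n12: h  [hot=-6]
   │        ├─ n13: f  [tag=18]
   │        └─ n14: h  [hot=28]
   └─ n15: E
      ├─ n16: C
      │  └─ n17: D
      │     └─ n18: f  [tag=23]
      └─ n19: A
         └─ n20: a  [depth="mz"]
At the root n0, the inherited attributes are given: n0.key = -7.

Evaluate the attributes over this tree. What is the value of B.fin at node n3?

1. n0.key = -7  [given at root]
2. n1.depth = "qk"  [terminal]
3. n2.hot = 9  [terminal]
4. n3.depth = false  [h.hot > 9]
5. n4.depth = "pk"  [terminal]
6. n5.key = 23  [len(a.depth) + 21]
7. n6.cnt = true  [true]
8. n6.key = 13  [13]
9. n7.cnt = true  [true]
10. n7.key = -1  [D₀.key - 14]
11. n8.hot = 4  [terminal]
12. n9.hot = 16  [terminal]
13. n10.tag = 14  [terminal]
14. n7.val = 1  [f.tag - 13]
15. n7.acc = 15  [h₀.hot + 11]
16. n11.idx = false  [false]
17. n12.hot = -6  [terminal]
18. n13.tag = 18  [terminal]
19. n14.hot = 28  [terminal]
20. n11.val = true  [h₀.hot > -7]
21. n11.ok = 30  [30]
22. n6.val = -9  [D₀.key * 3 - 48]
23. n6.acc = 3  [D₁.acc * -2 + 33]
24. n5.live = 7  [D.val + 16]
25. n15.idx = true  [true]
26. n16.depth = 11  [11]
27. n17.cnt = true  [C.depth > 10]
28. n17.key = 9  [C.depth - 2]
29. n18.tag = 23  [terminal]
30. n17.val = 3  [D.key - 6]
31. n17.acc = 27  [(if D.cnt then f.tag else D.key) + 4]
32. n16.idx = false  [D.acc == C.depth]
33. n19.key = 4  [4]
34. n20.depth = "mz"  [terminal]
35. n19.off = 9  [A.key + 5]
36. n19.idx = true  [true]
37. n19.mk = false  [A.key > 4]
38. n15.val = false  [A.mk and E.idx]
39. n15.ok = 18  [18]
40. n3.fin = -9  [(if E.val then S.live else E.ok) - 27]
41. n0.live = 6  [S.key * -1 - 1]

-9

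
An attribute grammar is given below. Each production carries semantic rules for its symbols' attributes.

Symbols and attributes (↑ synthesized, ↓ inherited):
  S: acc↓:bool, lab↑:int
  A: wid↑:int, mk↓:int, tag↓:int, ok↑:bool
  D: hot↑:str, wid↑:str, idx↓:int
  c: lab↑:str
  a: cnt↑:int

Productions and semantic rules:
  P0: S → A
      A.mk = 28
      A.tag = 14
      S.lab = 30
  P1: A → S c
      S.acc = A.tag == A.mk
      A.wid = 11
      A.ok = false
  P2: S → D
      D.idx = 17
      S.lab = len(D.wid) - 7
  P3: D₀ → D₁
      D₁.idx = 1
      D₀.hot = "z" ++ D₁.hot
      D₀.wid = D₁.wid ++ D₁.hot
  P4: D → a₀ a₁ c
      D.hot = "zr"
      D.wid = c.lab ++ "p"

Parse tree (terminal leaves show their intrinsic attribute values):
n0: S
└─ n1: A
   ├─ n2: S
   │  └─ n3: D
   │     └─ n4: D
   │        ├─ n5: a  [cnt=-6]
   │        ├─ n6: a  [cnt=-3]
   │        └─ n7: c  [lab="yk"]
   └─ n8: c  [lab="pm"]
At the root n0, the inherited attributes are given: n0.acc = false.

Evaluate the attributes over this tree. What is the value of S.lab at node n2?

1. n0.acc = false  [given at root]
2. n1.mk = 28  [28]
3. n1.tag = 14  [14]
4. n2.acc = false  [A.tag == A.mk]
5. n3.idx = 17  [17]
6. n4.idx = 1  [1]
7. n5.cnt = -6  [terminal]
8. n6.cnt = -3  [terminal]
9. n7.lab = "yk"  [terminal]
10. n4.hot = "zr"  ["zr"]
11. n4.wid = "ykp"  [c.lab ++ "p"]
12. n3.hot = "zzr"  ["z" ++ D₁.hot]
13. n3.wid = "ykpzr"  [D₁.wid ++ D₁.hot]
14. n2.lab = -2  [len(D.wid) - 7]
15. n8.lab = "pm"  [terminal]
16. n1.wid = 11  [11]
17. n1.ok = false  [false]
18. n0.lab = 30  [30]

-2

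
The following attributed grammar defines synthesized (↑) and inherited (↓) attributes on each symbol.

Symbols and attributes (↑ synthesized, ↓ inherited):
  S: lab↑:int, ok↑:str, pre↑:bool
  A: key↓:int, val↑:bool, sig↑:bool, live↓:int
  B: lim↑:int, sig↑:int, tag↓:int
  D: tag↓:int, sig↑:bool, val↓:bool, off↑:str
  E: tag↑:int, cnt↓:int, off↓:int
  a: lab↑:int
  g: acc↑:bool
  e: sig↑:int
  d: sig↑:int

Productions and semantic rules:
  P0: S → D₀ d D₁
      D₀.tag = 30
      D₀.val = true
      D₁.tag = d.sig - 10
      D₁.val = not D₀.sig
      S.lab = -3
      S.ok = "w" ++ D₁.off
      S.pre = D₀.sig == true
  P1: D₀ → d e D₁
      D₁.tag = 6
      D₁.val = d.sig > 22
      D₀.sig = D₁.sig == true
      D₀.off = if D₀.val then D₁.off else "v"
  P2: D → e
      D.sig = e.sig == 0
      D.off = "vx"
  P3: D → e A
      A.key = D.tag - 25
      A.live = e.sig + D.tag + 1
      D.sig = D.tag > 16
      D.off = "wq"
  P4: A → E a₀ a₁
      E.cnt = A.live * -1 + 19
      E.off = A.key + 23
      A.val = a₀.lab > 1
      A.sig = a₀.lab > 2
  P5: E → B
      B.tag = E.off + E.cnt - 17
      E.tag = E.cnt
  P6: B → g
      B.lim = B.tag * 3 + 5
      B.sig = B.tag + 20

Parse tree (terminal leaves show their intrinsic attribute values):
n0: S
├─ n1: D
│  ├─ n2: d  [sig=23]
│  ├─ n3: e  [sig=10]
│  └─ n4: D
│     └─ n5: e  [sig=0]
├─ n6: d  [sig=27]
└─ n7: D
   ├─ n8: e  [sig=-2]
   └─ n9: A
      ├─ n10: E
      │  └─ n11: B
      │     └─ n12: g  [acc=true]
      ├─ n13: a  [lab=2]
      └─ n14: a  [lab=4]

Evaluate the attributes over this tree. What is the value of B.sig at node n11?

21

1. n1.tag = 30  [30]
2. n1.val = true  [true]
3. n2.sig = 23  [terminal]
4. n3.sig = 10  [terminal]
5. n4.tag = 6  [6]
6. n4.val = true  [d.sig > 22]
7. n5.sig = 0  [terminal]
8. n4.sig = true  [e.sig == 0]
9. n4.off = "vx"  ["vx"]
10. n1.sig = true  [D₁.sig == true]
11. n1.off = "vx"  [if D₀.val then D₁.off else "v"]
12. n6.sig = 27  [terminal]
13. n7.tag = 17  [d.sig - 10]
14. n7.val = false  [not D₀.sig]
15. n8.sig = -2  [terminal]
16. n9.key = -8  [D.tag - 25]
17. n9.live = 16  [e.sig + D.tag + 1]
18. n10.cnt = 3  [A.live * -1 + 19]
19. n10.off = 15  [A.key + 23]
20. n11.tag = 1  [E.off + E.cnt - 17]
21. n12.acc = true  [terminal]
22. n11.lim = 8  [B.tag * 3 + 5]
23. n11.sig = 21  [B.tag + 20]
24. n10.tag = 3  [E.cnt]
25. n13.lab = 2  [terminal]
26. n14.lab = 4  [terminal]
27. n9.val = true  [a₀.lab > 1]
28. n9.sig = false  [a₀.lab > 2]
29. n7.sig = true  [D.tag > 16]
30. n7.off = "wq"  ["wq"]
31. n0.lab = -3  [-3]
32. n0.ok = "wwq"  ["w" ++ D₁.off]
33. n0.pre = true  [D₀.sig == true]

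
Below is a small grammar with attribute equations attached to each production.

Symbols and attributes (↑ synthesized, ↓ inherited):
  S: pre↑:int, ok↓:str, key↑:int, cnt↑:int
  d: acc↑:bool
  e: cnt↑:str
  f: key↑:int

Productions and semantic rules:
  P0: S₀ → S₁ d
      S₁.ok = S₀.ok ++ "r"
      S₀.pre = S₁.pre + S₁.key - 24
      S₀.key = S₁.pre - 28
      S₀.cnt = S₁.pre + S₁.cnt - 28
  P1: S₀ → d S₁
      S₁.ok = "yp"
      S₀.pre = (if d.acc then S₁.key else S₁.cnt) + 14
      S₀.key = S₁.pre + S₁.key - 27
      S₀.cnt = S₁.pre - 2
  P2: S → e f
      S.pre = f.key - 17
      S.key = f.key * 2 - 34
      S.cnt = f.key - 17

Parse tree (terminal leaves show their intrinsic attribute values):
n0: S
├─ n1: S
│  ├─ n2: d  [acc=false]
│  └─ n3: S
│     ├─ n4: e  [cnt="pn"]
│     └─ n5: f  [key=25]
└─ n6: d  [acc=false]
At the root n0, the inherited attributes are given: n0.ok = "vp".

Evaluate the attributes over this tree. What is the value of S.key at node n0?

-6

1. n0.ok = "vp"  [given at root]
2. n1.ok = "vpr"  [S₀.ok ++ "r"]
3. n2.acc = false  [terminal]
4. n3.ok = "yp"  ["yp"]
5. n4.cnt = "pn"  [terminal]
6. n5.key = 25  [terminal]
7. n3.pre = 8  [f.key - 17]
8. n3.key = 16  [f.key * 2 - 34]
9. n3.cnt = 8  [f.key - 17]
10. n1.pre = 22  [(if d.acc then S₁.key else S₁.cnt) + 14]
11. n1.key = -3  [S₁.pre + S₁.key - 27]
12. n1.cnt = 6  [S₁.pre - 2]
13. n6.acc = false  [terminal]
14. n0.pre = -5  [S₁.pre + S₁.key - 24]
15. n0.key = -6  [S₁.pre - 28]
16. n0.cnt = 0  [S₁.pre + S₁.cnt - 28]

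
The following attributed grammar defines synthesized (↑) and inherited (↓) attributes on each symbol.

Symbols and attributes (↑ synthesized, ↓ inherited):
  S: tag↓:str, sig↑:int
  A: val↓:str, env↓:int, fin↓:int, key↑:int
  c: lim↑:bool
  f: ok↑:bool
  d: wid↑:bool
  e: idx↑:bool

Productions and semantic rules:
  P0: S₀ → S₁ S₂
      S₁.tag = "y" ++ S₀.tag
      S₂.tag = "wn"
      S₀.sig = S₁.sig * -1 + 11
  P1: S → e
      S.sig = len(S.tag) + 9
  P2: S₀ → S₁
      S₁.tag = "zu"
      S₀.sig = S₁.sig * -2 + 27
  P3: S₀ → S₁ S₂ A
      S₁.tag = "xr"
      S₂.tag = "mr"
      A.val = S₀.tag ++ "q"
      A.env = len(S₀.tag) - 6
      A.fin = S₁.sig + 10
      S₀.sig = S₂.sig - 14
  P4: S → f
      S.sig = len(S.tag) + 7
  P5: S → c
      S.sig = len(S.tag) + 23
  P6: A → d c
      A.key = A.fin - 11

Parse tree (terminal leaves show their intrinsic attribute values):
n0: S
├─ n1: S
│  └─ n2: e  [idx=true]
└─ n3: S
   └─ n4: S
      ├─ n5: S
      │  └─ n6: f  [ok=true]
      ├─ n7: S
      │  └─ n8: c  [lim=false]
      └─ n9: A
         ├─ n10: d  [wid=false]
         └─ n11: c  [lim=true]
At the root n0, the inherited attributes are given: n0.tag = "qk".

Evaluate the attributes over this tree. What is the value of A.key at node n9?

8

1. n0.tag = "qk"  [given at root]
2. n1.tag = "yqk"  ["y" ++ S₀.tag]
3. n2.idx = true  [terminal]
4. n1.sig = 12  [len(S.tag) + 9]
5. n3.tag = "wn"  ["wn"]
6. n4.tag = "zu"  ["zu"]
7. n5.tag = "xr"  ["xr"]
8. n6.ok = true  [terminal]
9. n5.sig = 9  [len(S.tag) + 7]
10. n7.tag = "mr"  ["mr"]
11. n8.lim = false  [terminal]
12. n7.sig = 25  [len(S.tag) + 23]
13. n9.val = "zuq"  [S₀.tag ++ "q"]
14. n9.env = -4  [len(S₀.tag) - 6]
15. n9.fin = 19  [S₁.sig + 10]
16. n10.wid = false  [terminal]
17. n11.lim = true  [terminal]
18. n9.key = 8  [A.fin - 11]
19. n4.sig = 11  [S₂.sig - 14]
20. n3.sig = 5  [S₁.sig * -2 + 27]
21. n0.sig = -1  [S₁.sig * -1 + 11]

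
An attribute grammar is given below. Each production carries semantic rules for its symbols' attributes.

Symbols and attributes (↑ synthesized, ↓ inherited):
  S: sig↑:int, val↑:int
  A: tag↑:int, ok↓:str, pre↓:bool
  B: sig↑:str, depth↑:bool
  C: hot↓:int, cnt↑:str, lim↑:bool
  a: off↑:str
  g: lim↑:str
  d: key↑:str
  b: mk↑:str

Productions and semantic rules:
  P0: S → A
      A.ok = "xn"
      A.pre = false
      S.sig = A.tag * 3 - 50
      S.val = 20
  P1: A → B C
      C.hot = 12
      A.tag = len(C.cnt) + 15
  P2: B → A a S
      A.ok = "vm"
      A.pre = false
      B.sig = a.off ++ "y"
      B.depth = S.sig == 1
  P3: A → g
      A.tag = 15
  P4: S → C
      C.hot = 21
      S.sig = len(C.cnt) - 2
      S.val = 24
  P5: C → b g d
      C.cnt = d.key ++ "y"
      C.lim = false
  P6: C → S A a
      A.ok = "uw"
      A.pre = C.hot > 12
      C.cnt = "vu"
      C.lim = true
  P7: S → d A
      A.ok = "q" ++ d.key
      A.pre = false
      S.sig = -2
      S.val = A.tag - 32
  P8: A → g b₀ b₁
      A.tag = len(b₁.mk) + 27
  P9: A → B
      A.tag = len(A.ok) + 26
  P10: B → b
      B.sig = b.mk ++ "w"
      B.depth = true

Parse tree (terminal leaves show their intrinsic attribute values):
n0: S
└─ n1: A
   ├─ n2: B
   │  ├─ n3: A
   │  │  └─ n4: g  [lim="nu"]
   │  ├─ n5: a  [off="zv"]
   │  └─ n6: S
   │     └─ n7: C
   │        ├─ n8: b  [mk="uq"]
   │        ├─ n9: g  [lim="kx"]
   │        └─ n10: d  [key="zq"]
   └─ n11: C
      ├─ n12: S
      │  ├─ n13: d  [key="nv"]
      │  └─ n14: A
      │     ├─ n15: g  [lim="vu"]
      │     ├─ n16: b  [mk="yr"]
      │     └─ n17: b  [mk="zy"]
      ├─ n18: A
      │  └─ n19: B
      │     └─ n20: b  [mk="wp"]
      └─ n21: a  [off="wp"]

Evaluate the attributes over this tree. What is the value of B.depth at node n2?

true

1. n1.ok = "xn"  ["xn"]
2. n1.pre = false  [false]
3. n3.ok = "vm"  ["vm"]
4. n3.pre = false  [false]
5. n4.lim = "nu"  [terminal]
6. n3.tag = 15  [15]
7. n5.off = "zv"  [terminal]
8. n7.hot = 21  [21]
9. n8.mk = "uq"  [terminal]
10. n9.lim = "kx"  [terminal]
11. n10.key = "zq"  [terminal]
12. n7.cnt = "zqy"  [d.key ++ "y"]
13. n7.lim = false  [false]
14. n6.sig = 1  [len(C.cnt) - 2]
15. n6.val = 24  [24]
16. n2.sig = "zvy"  [a.off ++ "y"]
17. n2.depth = true  [S.sig == 1]
18. n11.hot = 12  [12]
19. n13.key = "nv"  [terminal]
20. n14.ok = "qnv"  ["q" ++ d.key]
21. n14.pre = false  [false]
22. n15.lim = "vu"  [terminal]
23. n16.mk = "yr"  [terminal]
24. n17.mk = "zy"  [terminal]
25. n14.tag = 29  [len(b₁.mk) + 27]
26. n12.sig = -2  [-2]
27. n12.val = -3  [A.tag - 32]
28. n18.ok = "uw"  ["uw"]
29. n18.pre = false  [C.hot > 12]
30. n20.mk = "wp"  [terminal]
31. n19.sig = "wpw"  [b.mk ++ "w"]
32. n19.depth = true  [true]
33. n18.tag = 28  [len(A.ok) + 26]
34. n21.off = "wp"  [terminal]
35. n11.cnt = "vu"  ["vu"]
36. n11.lim = true  [true]
37. n1.tag = 17  [len(C.cnt) + 15]
38. n0.sig = 1  [A.tag * 3 - 50]
39. n0.val = 20  [20]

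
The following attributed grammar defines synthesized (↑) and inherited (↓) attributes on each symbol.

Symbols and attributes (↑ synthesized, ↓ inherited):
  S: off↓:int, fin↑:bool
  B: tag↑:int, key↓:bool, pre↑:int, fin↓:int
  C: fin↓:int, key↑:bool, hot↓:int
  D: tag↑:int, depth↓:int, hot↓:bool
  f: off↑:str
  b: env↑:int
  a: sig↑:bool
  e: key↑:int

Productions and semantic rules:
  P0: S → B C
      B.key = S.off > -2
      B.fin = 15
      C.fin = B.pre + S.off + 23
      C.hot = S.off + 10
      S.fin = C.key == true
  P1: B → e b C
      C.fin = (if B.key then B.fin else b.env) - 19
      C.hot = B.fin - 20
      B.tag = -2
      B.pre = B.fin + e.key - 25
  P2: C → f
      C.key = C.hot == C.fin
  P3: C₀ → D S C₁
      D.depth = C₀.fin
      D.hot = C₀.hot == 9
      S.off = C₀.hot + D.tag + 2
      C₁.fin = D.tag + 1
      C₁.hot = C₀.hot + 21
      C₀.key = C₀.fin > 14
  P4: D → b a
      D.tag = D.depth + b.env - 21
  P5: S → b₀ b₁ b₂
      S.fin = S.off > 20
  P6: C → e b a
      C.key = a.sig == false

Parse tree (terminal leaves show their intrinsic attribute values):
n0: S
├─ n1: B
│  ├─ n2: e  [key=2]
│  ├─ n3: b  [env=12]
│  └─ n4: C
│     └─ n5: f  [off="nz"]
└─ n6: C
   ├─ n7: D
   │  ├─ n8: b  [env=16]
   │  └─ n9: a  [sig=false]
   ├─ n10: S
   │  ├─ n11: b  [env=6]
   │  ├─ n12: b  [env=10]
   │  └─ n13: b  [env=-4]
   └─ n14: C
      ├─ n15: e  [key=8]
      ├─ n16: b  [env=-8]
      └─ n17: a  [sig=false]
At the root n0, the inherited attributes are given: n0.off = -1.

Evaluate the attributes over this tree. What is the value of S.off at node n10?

20

1. n0.off = -1  [given at root]
2. n1.key = true  [S.off > -2]
3. n1.fin = 15  [15]
4. n2.key = 2  [terminal]
5. n3.env = 12  [terminal]
6. n4.fin = -4  [(if B.key then B.fin else b.env) - 19]
7. n4.hot = -5  [B.fin - 20]
8. n5.off = "nz"  [terminal]
9. n4.key = false  [C.hot == C.fin]
10. n1.tag = -2  [-2]
11. n1.pre = -8  [B.fin + e.key - 25]
12. n6.fin = 14  [B.pre + S.off + 23]
13. n6.hot = 9  [S.off + 10]
14. n7.depth = 14  [C₀.fin]
15. n7.hot = true  [C₀.hot == 9]
16. n8.env = 16  [terminal]
17. n9.sig = false  [terminal]
18. n7.tag = 9  [D.depth + b.env - 21]
19. n10.off = 20  [C₀.hot + D.tag + 2]
20. n11.env = 6  [terminal]
21. n12.env = 10  [terminal]
22. n13.env = -4  [terminal]
23. n10.fin = false  [S.off > 20]
24. n14.fin = 10  [D.tag + 1]
25. n14.hot = 30  [C₀.hot + 21]
26. n15.key = 8  [terminal]
27. n16.env = -8  [terminal]
28. n17.sig = false  [terminal]
29. n14.key = true  [a.sig == false]
30. n6.key = false  [C₀.fin > 14]
31. n0.fin = false  [C.key == true]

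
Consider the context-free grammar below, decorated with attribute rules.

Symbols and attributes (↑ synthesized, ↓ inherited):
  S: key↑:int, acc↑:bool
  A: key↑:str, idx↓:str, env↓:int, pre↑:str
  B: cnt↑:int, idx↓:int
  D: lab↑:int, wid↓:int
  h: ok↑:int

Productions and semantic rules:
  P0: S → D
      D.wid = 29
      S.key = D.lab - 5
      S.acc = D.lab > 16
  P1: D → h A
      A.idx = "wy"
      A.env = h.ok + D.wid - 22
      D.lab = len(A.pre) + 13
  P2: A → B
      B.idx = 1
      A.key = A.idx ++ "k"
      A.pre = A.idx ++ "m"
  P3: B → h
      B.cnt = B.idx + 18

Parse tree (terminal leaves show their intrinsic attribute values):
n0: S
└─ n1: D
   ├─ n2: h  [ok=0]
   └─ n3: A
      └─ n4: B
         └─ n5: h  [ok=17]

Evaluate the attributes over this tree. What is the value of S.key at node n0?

11

1. n1.wid = 29  [29]
2. n2.ok = 0  [terminal]
3. n3.idx = "wy"  ["wy"]
4. n3.env = 7  [h.ok + D.wid - 22]
5. n4.idx = 1  [1]
6. n5.ok = 17  [terminal]
7. n4.cnt = 19  [B.idx + 18]
8. n3.key = "wyk"  [A.idx ++ "k"]
9. n3.pre = "wym"  [A.idx ++ "m"]
10. n1.lab = 16  [len(A.pre) + 13]
11. n0.key = 11  [D.lab - 5]
12. n0.acc = false  [D.lab > 16]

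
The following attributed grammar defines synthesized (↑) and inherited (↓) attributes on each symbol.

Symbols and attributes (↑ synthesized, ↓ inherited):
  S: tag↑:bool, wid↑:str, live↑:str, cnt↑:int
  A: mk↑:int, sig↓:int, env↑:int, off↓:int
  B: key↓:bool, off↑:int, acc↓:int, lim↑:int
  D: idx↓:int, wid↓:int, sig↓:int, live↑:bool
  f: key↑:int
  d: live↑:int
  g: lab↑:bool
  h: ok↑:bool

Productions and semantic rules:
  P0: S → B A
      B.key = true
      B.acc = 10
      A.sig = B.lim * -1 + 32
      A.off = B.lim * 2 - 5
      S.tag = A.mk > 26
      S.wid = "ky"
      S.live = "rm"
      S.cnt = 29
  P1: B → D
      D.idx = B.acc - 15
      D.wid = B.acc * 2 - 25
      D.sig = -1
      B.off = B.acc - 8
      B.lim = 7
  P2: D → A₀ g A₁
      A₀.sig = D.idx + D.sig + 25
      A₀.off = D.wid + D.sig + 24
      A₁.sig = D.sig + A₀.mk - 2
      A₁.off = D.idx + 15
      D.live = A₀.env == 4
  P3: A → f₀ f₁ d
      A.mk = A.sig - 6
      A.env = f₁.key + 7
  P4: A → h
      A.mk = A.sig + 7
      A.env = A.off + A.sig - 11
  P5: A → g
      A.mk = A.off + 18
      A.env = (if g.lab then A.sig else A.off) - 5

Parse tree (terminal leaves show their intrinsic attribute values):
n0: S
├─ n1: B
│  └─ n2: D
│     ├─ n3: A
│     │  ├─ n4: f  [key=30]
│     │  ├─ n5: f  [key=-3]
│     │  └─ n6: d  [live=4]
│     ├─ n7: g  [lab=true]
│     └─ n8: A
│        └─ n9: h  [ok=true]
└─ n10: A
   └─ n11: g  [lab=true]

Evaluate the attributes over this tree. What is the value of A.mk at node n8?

17

1. n1.key = true  [true]
2. n1.acc = 10  [10]
3. n2.idx = -5  [B.acc - 15]
4. n2.wid = -5  [B.acc * 2 - 25]
5. n2.sig = -1  [-1]
6. n3.sig = 19  [D.idx + D.sig + 25]
7. n3.off = 18  [D.wid + D.sig + 24]
8. n4.key = 30  [terminal]
9. n5.key = -3  [terminal]
10. n6.live = 4  [terminal]
11. n3.mk = 13  [A.sig - 6]
12. n3.env = 4  [f₁.key + 7]
13. n7.lab = true  [terminal]
14. n8.sig = 10  [D.sig + A₀.mk - 2]
15. n8.off = 10  [D.idx + 15]
16. n9.ok = true  [terminal]
17. n8.mk = 17  [A.sig + 7]
18. n8.env = 9  [A.off + A.sig - 11]
19. n2.live = true  [A₀.env == 4]
20. n1.off = 2  [B.acc - 8]
21. n1.lim = 7  [7]
22. n10.sig = 25  [B.lim * -1 + 32]
23. n10.off = 9  [B.lim * 2 - 5]
24. n11.lab = true  [terminal]
25. n10.mk = 27  [A.off + 18]
26. n10.env = 20  [(if g.lab then A.sig else A.off) - 5]
27. n0.tag = true  [A.mk > 26]
28. n0.wid = "ky"  ["ky"]
29. n0.live = "rm"  ["rm"]
30. n0.cnt = 29  [29]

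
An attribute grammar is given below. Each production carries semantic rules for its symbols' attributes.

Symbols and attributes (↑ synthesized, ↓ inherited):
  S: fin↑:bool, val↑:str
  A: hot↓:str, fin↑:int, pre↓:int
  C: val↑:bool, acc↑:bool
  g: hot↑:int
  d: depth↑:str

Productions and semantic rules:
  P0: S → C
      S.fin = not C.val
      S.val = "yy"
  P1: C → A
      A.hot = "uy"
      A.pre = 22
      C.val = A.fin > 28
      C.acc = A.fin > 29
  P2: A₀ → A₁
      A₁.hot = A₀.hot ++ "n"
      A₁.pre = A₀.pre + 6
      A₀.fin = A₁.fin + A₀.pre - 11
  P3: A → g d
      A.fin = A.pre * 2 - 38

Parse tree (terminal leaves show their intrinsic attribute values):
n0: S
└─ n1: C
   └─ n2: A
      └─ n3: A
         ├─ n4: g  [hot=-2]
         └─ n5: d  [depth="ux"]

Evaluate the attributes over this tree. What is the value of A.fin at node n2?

29

1. n2.hot = "uy"  ["uy"]
2. n2.pre = 22  [22]
3. n3.hot = "uyn"  [A₀.hot ++ "n"]
4. n3.pre = 28  [A₀.pre + 6]
5. n4.hot = -2  [terminal]
6. n5.depth = "ux"  [terminal]
7. n3.fin = 18  [A.pre * 2 - 38]
8. n2.fin = 29  [A₁.fin + A₀.pre - 11]
9. n1.val = true  [A.fin > 28]
10. n1.acc = false  [A.fin > 29]
11. n0.fin = false  [not C.val]
12. n0.val = "yy"  ["yy"]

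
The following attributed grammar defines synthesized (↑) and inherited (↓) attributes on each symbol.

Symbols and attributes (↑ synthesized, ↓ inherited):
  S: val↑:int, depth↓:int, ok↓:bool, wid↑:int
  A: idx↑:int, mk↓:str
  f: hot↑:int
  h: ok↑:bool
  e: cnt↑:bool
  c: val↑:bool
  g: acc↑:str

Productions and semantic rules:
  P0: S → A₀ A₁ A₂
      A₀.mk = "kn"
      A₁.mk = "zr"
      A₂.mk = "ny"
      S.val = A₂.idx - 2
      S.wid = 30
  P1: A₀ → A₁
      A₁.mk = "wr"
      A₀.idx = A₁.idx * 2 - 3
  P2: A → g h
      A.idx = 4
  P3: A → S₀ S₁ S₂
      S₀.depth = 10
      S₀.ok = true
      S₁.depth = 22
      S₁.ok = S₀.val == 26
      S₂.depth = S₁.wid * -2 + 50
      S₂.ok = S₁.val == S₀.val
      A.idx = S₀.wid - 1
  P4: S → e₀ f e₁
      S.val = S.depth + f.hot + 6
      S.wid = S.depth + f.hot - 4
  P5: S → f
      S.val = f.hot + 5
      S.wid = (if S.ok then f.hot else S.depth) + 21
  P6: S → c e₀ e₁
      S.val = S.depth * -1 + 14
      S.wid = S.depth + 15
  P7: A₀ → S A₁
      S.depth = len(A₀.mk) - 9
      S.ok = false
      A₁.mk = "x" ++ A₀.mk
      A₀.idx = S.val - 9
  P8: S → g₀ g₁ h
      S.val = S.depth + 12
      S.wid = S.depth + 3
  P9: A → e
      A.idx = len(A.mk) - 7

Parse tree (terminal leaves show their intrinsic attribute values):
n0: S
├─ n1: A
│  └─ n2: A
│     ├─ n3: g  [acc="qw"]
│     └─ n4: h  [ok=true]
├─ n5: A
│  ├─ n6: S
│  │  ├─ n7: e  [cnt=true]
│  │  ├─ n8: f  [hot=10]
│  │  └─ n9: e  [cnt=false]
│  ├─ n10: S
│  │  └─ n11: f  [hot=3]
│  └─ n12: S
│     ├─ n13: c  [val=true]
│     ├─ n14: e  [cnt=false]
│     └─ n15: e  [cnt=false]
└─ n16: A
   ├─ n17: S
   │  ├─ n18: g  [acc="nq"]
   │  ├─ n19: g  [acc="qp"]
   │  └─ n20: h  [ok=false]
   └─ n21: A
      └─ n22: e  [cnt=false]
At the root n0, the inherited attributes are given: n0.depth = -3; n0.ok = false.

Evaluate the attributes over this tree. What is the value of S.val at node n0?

-6

1. n0.depth = -3  [given at root]
2. n0.ok = false  [given at root]
3. n1.mk = "kn"  ["kn"]
4. n2.mk = "wr"  ["wr"]
5. n3.acc = "qw"  [terminal]
6. n4.ok = true  [terminal]
7. n2.idx = 4  [4]
8. n1.idx = 5  [A₁.idx * 2 - 3]
9. n5.mk = "zr"  ["zr"]
10. n6.depth = 10  [10]
11. n6.ok = true  [true]
12. n7.cnt = true  [terminal]
13. n8.hot = 10  [terminal]
14. n9.cnt = false  [terminal]
15. n6.val = 26  [S.depth + f.hot + 6]
16. n6.wid = 16  [S.depth + f.hot - 4]
17. n10.depth = 22  [22]
18. n10.ok = true  [S₀.val == 26]
19. n11.hot = 3  [terminal]
20. n10.val = 8  [f.hot + 5]
21. n10.wid = 24  [(if S.ok then f.hot else S.depth) + 21]
22. n12.depth = 2  [S₁.wid * -2 + 50]
23. n12.ok = false  [S₁.val == S₀.val]
24. n13.val = true  [terminal]
25. n14.cnt = false  [terminal]
26. n15.cnt = false  [terminal]
27. n12.val = 12  [S.depth * -1 + 14]
28. n12.wid = 17  [S.depth + 15]
29. n5.idx = 15  [S₀.wid - 1]
30. n16.mk = "ny"  ["ny"]
31. n17.depth = -7  [len(A₀.mk) - 9]
32. n17.ok = false  [false]
33. n18.acc = "nq"  [terminal]
34. n19.acc = "qp"  [terminal]
35. n20.ok = false  [terminal]
36. n17.val = 5  [S.depth + 12]
37. n17.wid = -4  [S.depth + 3]
38. n21.mk = "xny"  ["x" ++ A₀.mk]
39. n22.cnt = false  [terminal]
40. n21.idx = -4  [len(A.mk) - 7]
41. n16.idx = -4  [S.val - 9]
42. n0.val = -6  [A₂.idx - 2]
43. n0.wid = 30  [30]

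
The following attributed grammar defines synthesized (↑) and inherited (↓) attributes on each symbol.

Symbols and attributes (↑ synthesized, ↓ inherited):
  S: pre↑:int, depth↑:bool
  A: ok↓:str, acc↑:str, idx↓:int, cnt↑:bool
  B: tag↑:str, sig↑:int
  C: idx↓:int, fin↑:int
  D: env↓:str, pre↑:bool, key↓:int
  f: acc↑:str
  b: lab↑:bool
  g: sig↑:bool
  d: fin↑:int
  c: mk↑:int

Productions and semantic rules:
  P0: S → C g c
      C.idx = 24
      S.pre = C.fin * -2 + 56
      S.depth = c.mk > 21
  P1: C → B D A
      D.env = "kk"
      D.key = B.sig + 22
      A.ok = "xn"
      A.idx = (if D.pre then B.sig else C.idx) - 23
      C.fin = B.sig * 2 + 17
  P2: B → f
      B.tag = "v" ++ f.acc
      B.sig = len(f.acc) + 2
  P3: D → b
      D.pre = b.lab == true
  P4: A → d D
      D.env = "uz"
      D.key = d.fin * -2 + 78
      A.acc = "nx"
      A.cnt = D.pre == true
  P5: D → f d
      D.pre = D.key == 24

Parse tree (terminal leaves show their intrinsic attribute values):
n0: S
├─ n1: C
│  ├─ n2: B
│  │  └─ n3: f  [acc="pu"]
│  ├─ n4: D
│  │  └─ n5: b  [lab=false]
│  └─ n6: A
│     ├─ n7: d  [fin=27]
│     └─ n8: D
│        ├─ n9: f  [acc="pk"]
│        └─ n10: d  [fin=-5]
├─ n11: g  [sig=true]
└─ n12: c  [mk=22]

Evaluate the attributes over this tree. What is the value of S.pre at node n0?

1. n1.idx = 24  [24]
2. n3.acc = "pu"  [terminal]
3. n2.tag = "vpu"  ["v" ++ f.acc]
4. n2.sig = 4  [len(f.acc) + 2]
5. n4.env = "kk"  ["kk"]
6. n4.key = 26  [B.sig + 22]
7. n5.lab = false  [terminal]
8. n4.pre = false  [b.lab == true]
9. n6.ok = "xn"  ["xn"]
10. n6.idx = 1  [(if D.pre then B.sig else C.idx) - 23]
11. n7.fin = 27  [terminal]
12. n8.env = "uz"  ["uz"]
13. n8.key = 24  [d.fin * -2 + 78]
14. n9.acc = "pk"  [terminal]
15. n10.fin = -5  [terminal]
16. n8.pre = true  [D.key == 24]
17. n6.acc = "nx"  ["nx"]
18. n6.cnt = true  [D.pre == true]
19. n1.fin = 25  [B.sig * 2 + 17]
20. n11.sig = true  [terminal]
21. n12.mk = 22  [terminal]
22. n0.pre = 6  [C.fin * -2 + 56]
23. n0.depth = true  [c.mk > 21]

6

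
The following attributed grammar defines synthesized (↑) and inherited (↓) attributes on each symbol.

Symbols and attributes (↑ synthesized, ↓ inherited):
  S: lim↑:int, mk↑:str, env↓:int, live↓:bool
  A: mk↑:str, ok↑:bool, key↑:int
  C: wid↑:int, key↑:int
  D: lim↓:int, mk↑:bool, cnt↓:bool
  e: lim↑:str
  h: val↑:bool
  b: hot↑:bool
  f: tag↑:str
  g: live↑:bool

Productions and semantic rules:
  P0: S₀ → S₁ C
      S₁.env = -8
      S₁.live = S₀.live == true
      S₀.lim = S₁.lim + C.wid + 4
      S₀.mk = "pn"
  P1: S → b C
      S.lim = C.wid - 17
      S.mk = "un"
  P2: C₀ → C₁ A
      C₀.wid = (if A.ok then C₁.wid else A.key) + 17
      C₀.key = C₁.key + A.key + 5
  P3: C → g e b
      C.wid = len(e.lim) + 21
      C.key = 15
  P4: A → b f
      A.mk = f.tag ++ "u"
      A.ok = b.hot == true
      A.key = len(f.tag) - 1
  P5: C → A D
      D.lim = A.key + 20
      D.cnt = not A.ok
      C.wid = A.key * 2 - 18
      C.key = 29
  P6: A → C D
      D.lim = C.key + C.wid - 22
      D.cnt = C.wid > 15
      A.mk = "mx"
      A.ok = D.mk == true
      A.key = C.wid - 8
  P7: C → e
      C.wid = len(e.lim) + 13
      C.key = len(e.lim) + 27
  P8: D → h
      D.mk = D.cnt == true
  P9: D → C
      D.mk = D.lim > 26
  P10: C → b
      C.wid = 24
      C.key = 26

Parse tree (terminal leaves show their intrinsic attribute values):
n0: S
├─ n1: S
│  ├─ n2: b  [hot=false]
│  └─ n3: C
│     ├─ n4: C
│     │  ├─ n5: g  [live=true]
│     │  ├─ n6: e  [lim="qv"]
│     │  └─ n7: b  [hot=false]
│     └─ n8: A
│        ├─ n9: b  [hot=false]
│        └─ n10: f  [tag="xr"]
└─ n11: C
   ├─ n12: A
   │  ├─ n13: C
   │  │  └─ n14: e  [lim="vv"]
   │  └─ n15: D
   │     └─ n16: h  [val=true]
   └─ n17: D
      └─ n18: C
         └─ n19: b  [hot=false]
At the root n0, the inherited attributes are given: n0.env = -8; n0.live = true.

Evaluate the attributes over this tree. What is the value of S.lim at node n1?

1. n0.env = -8  [given at root]
2. n0.live = true  [given at root]
3. n1.env = -8  [-8]
4. n1.live = true  [S₀.live == true]
5. n2.hot = false  [terminal]
6. n5.live = true  [terminal]
7. n6.lim = "qv"  [terminal]
8. n7.hot = false  [terminal]
9. n4.wid = 23  [len(e.lim) + 21]
10. n4.key = 15  [15]
11. n9.hot = false  [terminal]
12. n10.tag = "xr"  [terminal]
13. n8.mk = "xru"  [f.tag ++ "u"]
14. n8.ok = false  [b.hot == true]
15. n8.key = 1  [len(f.tag) - 1]
16. n3.wid = 18  [(if A.ok then C₁.wid else A.key) + 17]
17. n3.key = 21  [C₁.key + A.key + 5]
18. n1.lim = 1  [C.wid - 17]
19. n1.mk = "un"  ["un"]
20. n14.lim = "vv"  [terminal]
21. n13.wid = 15  [len(e.lim) + 13]
22. n13.key = 29  [len(e.lim) + 27]
23. n15.lim = 22  [C.key + C.wid - 22]
24. n15.cnt = false  [C.wid > 15]
25. n16.val = true  [terminal]
26. n15.mk = false  [D.cnt == true]
27. n12.mk = "mx"  ["mx"]
28. n12.ok = false  [D.mk == true]
29. n12.key = 7  [C.wid - 8]
30. n17.lim = 27  [A.key + 20]
31. n17.cnt = true  [not A.ok]
32. n19.hot = false  [terminal]
33. n18.wid = 24  [24]
34. n18.key = 26  [26]
35. n17.mk = true  [D.lim > 26]
36. n11.wid = -4  [A.key * 2 - 18]
37. n11.key = 29  [29]
38. n0.lim = 1  [S₁.lim + C.wid + 4]
39. n0.mk = "pn"  ["pn"]

1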